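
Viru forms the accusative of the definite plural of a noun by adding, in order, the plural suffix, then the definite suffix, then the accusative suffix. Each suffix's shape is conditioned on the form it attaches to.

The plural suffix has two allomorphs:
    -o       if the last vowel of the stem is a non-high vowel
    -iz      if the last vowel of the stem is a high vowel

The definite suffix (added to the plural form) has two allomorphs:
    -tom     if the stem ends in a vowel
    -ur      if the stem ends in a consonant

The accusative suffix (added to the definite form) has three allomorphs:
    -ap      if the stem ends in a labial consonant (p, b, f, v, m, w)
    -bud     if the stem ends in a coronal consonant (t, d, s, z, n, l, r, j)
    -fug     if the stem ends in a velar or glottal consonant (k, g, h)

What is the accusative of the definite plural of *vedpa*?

vedpaotomap

*vedpa* — last vowel /a/ (a non-high vowel) → -o → *vedpao*.
The plural form *vedpao* — final sound /o/ (a vowel) → -tom → *vedpaotom*.
The definite form *vedpaotom*: final consonant = /m/, labial → -ap → *vedpaotomap*.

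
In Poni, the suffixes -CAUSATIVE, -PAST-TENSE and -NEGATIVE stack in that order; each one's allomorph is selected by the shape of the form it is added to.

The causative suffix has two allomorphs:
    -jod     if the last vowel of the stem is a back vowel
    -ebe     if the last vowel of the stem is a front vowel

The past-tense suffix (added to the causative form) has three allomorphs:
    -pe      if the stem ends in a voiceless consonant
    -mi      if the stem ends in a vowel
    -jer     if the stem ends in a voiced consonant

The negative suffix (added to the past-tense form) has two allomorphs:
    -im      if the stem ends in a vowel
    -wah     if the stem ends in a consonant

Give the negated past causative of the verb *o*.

ojodjerwah

*o* — last vowel /o/ (a back vowel) → -jod → *ojod*.
The causative form *ojod* — final sound /d/ (a voiced consonant) → -jer → *ojodjer*.
Since the final sound of the past-tense form *ojodjer* is /r/ (a consonant), it takes -wah, giving *ojodjerwah*.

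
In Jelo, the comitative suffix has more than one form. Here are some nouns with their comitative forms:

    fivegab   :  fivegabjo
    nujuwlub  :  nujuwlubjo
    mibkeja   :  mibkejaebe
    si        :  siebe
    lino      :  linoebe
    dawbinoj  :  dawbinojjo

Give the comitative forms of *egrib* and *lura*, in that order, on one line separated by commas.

The alternation tracks the final sound of the stem — -jo when the stem ends in a consonant (*fivegab*, *nujuwlub*, *dawbinoj*); -ebe when the stem ends in a vowel (*mibkeja*, *si*, *lino*).
*egrib*: final sound = /b/, a consonant → -jo → *egribjo*.
*lura*: final sound = /a/, a vowel → -ebe → *luraebe*.

egribjo, luraebe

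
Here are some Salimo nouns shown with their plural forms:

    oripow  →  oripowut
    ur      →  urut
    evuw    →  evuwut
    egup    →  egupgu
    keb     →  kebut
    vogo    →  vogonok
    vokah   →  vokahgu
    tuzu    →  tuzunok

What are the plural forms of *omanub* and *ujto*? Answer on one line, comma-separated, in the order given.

omanubut, ujtonok

The pattern is voicing of the final sound: -gu when the stem ends in a voiceless consonant (*egup*, *vokah*); -ut when the stem ends in a voiced consonant (*oripow*, *ur*, *evuw*, *keb*); -nok when the stem ends in a vowel (*vogo*, *tuzu*).
The final sound of *omanub* is /b/, which is a voiced consonant, so the suffix is -ut, giving *omanubut*.
*ujto*: final sound = /o/, a vowel → -nok → *ujtonok*.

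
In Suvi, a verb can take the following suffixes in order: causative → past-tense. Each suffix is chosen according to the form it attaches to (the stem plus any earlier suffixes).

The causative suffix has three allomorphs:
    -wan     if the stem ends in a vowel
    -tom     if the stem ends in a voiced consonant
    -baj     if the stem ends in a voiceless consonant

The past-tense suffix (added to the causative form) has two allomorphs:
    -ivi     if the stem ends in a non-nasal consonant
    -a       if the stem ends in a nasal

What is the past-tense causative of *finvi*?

*finvi*: final sound = /i/, a vowel → -wan → *finviwan*.
Since the final consonant of the causative form *finviwan* is /n/ (a nasal), it takes -a, giving *finviwana*.

finviwana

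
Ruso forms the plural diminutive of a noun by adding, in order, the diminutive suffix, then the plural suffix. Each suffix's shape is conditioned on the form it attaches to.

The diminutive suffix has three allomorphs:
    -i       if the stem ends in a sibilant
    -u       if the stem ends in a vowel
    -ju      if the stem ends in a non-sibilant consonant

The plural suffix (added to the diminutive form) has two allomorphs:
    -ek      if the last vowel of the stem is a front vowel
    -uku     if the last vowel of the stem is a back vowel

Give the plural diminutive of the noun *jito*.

jitouuku

Since the final sound of *jito* is /o/ (a vowel), it takes -u, giving *jitou*.
The diminutive form *jitou*: last vowel = /u/, a back vowel → -uku → *jitouuku*.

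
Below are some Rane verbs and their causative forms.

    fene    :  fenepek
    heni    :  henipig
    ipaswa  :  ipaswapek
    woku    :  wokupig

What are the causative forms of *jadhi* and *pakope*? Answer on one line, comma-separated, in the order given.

The suffix is conditioned by the last vowel: -pig when the last vowel of the stem is a high vowel (*heni*, *woku*); -pek when the last vowel of the stem is a non-high vowel (*fene*, *ipaswa*).
*jadhi* — last vowel /i/ (a high vowel) → -pig → *jadhipig*.
*pakope* — last vowel /e/ (a non-high vowel) → -pek → *pakopepek*.

jadhipig, pakopepek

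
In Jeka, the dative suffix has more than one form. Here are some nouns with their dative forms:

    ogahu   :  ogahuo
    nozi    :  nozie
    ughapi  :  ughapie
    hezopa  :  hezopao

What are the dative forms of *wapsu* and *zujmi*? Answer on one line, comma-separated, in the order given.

wapsuo, zujmie

The pattern is front/back vowel harmony: -e when the last vowel of the stem is a front vowel (*nozi*, *ughapi*); -o when the last vowel of the stem is a back vowel (*ogahu*, *hezopa*).
The last vowel of *wapsu* is /u/, which is a back vowel, so the suffix is -o, giving *wapsuo*.
*zujmi*: last vowel = /i/, a front vowel → -e → *zujmie*.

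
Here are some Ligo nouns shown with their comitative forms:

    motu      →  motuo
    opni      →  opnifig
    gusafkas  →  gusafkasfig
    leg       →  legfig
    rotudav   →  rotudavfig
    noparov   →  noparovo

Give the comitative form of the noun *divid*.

The pattern is rounding harmony: -o when the last vowel of the stem is a rounded vowel (*motu*, *noparov*); -fig when the last vowel of the stem is an unrounded vowel (*opni*, *gusafkas*, *leg*, *rotudav*).
*divid* — last vowel /i/ (an unrounded vowel) → -fig → *dividfig*.

dividfig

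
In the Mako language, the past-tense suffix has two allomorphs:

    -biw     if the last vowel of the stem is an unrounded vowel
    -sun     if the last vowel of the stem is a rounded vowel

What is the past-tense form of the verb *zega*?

The last vowel of *zega* is /a/, which is an unrounded vowel, so the suffix is -biw, giving *zegabiw*.

zegabiw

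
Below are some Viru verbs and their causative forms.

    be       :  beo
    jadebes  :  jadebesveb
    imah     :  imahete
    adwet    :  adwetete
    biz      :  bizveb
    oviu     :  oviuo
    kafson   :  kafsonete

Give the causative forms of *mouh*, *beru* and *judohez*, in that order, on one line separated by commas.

The suffix is conditioned by the final sound: -veb when the stem ends in a sibilant (*jadebes*, *biz*); -ete when the stem ends in a non-sibilant consonant (*imah*, *adwet*, *kafson*); -o when the stem ends in a vowel (*be*, *oviu*).
Since the final sound of *mouh* is /h/ (a non-sibilant consonant), it takes -ete, giving *mouhete*.
The final sound of *beru* is /u/, which is a vowel, so the suffix is -o, giving *beruo*.
*judohez*: final sound = /z/, a sibilant → -veb → *judohezveb*.

mouhete, beruo, judohezveb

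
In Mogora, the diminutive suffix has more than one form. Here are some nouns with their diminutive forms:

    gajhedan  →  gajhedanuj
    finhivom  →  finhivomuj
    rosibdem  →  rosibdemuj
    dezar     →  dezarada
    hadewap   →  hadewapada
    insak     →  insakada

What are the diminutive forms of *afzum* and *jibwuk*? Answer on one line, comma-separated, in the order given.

Looking at the final consonant of each stem: -uj when the stem ends in a nasal (*gajhedan*, *finhivom*, *rosibdem*); -ada when the stem ends in a non-nasal consonant (*dezar*, *hadewap*, *insak*).
*afzum*: final consonant = /m/, a nasal → -uj → *afzumuj*.
*jibwuk*: final consonant = /k/, non-nasal → -ada → *jibwukada*.

afzumuj, jibwukada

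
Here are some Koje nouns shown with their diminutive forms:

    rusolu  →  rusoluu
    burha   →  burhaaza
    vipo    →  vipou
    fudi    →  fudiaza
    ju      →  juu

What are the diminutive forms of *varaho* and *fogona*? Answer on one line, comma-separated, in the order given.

varahou, fogonaaza

Looking at the last vowel of each stem: -u when the last vowel of the stem is a rounded vowel (*rusolu*, *vipo*, *ju*); -aza when the last vowel of the stem is an unrounded vowel (*burha*, *fudi*).
The last vowel of *varaho* is /o/, which is a rounded vowel, so the suffix is -u, giving *varahou*.
*fogona* — last vowel /a/ (an unrounded vowel) → -aza → *fogonaaza*.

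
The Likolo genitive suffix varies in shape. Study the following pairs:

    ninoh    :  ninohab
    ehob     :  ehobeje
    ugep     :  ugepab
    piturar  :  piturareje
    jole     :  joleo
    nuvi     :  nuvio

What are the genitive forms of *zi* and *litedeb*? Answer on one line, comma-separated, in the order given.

zio, litedebeje

The alternation tracks the final sound of the stem — -ab when the stem ends in a voiceless consonant (*ninoh*, *ugep*); -eje when the stem ends in a voiced consonant (*ehob*, *piturar*); -o when the stem ends in a vowel (*jole*, *nuvi*).
The final sound of *zi* is /i/, which is a vowel, so the suffix is -o, giving *zio*.
The final sound of *litedeb* is /b/, which is a voiced consonant, so the suffix is -eje, giving *litedebeje*.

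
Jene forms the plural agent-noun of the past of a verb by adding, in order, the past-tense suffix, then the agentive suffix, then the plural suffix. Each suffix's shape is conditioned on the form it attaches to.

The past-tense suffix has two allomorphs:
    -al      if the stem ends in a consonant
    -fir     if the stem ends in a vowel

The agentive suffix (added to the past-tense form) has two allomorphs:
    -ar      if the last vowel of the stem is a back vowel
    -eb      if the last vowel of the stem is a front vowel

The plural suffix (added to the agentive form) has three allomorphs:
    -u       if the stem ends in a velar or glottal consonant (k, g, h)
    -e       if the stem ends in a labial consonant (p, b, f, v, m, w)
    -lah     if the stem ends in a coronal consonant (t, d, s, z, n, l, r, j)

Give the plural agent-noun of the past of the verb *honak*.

honakalarlah

*honak*: final sound = /k/, a consonant → -al → *honakal*.
The past-tense form *honakal*: last vowel = /a/, a back vowel → -ar → *honakalar*.
The final consonant of the agentive form *honakalar* is /r/, which is coronal, so the plural suffix is -lah, giving *honakalarlah*.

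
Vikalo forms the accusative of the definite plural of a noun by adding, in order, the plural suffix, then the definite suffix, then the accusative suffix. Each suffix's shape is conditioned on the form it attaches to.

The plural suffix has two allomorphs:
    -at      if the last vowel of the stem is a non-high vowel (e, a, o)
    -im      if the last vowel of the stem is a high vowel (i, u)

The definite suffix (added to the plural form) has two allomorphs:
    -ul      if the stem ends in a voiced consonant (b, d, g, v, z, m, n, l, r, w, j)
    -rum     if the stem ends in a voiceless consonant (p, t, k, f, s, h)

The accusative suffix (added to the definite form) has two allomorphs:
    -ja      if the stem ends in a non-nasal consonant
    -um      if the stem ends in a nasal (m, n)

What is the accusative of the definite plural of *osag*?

*osag* — last vowel /a/ (a non-high vowel) → -at → *osagat*.
The final consonant of the plural form *osagat* is /t/, which is voiceless, so the definite suffix is -rum, giving *osagatrum*.
The definite form *osagatrum* — final consonant /m/ (a nasal) → -um → *osagatrumum*.

osagatrumum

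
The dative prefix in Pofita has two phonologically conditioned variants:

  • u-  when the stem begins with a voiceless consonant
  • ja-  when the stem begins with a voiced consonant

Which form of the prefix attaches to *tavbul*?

u-

*tavbul*: first consonant = /t/, voiceless → u-.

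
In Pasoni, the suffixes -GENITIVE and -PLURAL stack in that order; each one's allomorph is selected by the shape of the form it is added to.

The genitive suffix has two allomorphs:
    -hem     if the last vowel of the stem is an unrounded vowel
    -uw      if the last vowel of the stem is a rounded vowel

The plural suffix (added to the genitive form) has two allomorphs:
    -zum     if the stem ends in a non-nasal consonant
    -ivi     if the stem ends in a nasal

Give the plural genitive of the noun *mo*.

*mo* — last vowel /o/ (a rounded vowel) → -uw → *mouw*.
The genitive form *mouw*: final consonant = /w/, non-nasal → -zum → *mouwzum*.

mouwzum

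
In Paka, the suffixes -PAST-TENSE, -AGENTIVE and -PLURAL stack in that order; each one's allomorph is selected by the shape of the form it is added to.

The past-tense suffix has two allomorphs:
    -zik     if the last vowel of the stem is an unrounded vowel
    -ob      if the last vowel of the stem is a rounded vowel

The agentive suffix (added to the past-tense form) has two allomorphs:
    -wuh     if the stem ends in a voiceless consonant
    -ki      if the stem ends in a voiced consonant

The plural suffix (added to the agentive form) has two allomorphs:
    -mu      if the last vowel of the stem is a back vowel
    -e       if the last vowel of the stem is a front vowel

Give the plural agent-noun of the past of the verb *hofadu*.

hofaduobkie

*hofadu*: last vowel = /u/, a rounded vowel → -ob → *hofaduob*.
The final consonant of the past-tense form *hofaduob* is /b/, which is voiced, so the agentive suffix is -ki, giving *hofaduobki*.
The agentive form *hofaduobki*: last vowel = /i/, a front vowel → -e → *hofaduobkie*.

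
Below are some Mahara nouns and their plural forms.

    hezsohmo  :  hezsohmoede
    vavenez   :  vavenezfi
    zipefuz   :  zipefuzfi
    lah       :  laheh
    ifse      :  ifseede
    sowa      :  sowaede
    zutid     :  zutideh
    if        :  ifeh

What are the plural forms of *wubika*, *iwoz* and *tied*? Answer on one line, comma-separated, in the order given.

The pattern is sibilance of the final sound: -fi when the stem ends in a sibilant (*vavenez*, *zipefuz*); -eh when the stem ends in a non-sibilant consonant (*lah*, *zutid*, *if*); -ede when the stem ends in a vowel (*hezsohmo*, *ifse*, *sowa*).
*wubika*: final sound = /a/, a vowel → -ede → *wubikaede*.
Since the final sound of *iwoz* is /z/ (a sibilant), it takes -fi, giving *iwozfi*.
*tied*: final sound = /d/, a non-sibilant consonant → -eh → *tiedeh*.

wubikaede, iwozfi, tiedeh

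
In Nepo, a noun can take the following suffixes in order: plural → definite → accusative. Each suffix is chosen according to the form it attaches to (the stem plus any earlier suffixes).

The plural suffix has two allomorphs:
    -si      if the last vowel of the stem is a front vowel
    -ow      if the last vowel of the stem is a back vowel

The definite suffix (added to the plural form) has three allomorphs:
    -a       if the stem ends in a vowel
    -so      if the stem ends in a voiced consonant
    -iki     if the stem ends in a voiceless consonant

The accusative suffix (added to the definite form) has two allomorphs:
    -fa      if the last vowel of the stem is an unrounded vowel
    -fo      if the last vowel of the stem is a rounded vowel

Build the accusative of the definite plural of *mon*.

Since the last vowel of *mon* is /o/ (a back vowel), it takes -ow, giving *monow*.
The plural form *monow* — final sound /w/ (a voiced consonant) → -so → *monowso*.
The definite form *monowso* — last vowel /o/ (a rounded vowel) → -fo → *monowsofo*.

monowsofo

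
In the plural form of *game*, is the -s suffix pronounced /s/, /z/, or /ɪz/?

/z/

The stem *game* ends in a voiced non-sibilant sound.
The plural suffix surfaces as /ɪz/ after sibilants, /s/ after other voiceless consonants, and /z/ after other voiced sounds.
So the plural -s on *game* is pronounced /z/.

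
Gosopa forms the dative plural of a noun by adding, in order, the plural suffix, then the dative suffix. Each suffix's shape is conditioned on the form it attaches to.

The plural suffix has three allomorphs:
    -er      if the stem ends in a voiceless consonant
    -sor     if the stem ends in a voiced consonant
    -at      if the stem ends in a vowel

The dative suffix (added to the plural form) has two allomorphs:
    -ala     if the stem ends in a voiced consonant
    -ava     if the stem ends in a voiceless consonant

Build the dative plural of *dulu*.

duluatava

The final sound of *dulu* is /u/, which is a vowel, so the plural suffix is -at, giving *duluat*.
The plural form *duluat*: final consonant = /t/, voiceless → -ava → *duluatava*.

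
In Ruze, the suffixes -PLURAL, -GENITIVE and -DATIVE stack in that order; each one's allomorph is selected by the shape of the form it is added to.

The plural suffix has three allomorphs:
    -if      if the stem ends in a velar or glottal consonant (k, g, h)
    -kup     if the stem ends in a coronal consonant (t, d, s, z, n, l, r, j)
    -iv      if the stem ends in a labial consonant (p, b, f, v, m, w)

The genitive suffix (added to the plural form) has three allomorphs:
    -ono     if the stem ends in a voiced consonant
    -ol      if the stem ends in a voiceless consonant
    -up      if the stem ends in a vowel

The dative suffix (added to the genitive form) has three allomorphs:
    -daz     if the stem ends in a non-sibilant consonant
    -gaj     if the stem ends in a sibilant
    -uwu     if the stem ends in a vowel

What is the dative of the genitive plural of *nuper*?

*nuper* — final consonant /r/ (coronal) → -kup → *nuperkup*.
The plural form *nuperkup* — final sound /p/ (a voiceless consonant) → -ol → *nuperkupol*.
The genitive form *nuperkupol* — final sound /l/ (a non-sibilant consonant) → -daz → *nuperkupoldaz*.

nuperkupoldaz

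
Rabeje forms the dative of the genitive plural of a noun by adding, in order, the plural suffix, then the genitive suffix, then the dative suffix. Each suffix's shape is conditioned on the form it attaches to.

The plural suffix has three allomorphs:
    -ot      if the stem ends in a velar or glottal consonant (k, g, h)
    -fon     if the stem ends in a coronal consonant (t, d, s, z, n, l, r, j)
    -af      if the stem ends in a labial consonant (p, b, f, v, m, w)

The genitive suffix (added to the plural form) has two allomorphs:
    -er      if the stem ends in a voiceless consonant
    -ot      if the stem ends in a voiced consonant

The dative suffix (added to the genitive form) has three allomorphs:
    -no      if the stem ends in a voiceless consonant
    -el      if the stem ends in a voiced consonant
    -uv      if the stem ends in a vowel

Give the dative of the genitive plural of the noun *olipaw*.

*olipaw* — final consonant /w/ (labial) → -af → *olipawaf*.
Since the final consonant of the plural form *olipawaf* is /f/ (voiceless), it takes -er, giving *olipawafer*.
The genitive form *olipawafer*: final sound = /r/, a voiced consonant → -el → *olipawaferel*.

olipawaferel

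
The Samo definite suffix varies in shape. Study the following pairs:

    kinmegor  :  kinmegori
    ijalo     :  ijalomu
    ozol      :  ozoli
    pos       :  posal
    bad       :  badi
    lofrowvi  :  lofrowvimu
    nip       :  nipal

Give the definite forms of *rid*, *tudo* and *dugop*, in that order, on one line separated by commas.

ridi, tudomu, dugopal

The alternation tracks the final sound of the stem — -al when the stem ends in a voiceless consonant (*pos*, *nip*); -i when the stem ends in a voiced consonant (*kinmegor*, *ozol*, *bad*); -mu when the stem ends in a vowel (*ijalo*, *lofrowvi*).
*rid* — final sound /d/ (a voiced consonant) → -i → *ridi*.
Since the final sound of *tudo* is /o/ (a vowel), it takes -mu, giving *tudomu*.
*dugop* — final sound /p/ (a voiceless consonant) → -al → *dugopal*.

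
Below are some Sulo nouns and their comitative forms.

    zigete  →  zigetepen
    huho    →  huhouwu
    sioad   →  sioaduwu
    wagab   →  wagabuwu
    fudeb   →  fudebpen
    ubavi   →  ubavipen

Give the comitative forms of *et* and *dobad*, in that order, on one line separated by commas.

etpen, dobaduwu

Looking at the last vowel of each stem: -pen when the last vowel of the stem is a front vowel (*zigete*, *fudeb*, *ubavi*); -uwu when the last vowel of the stem is a back vowel (*huho*, *sioad*, *wagab*).
Since the last vowel of *et* is /e/ (a front vowel), it takes -pen, giving *etpen*.
*dobad* — last vowel /a/ (a back vowel) → -uwu → *dobaduwu*.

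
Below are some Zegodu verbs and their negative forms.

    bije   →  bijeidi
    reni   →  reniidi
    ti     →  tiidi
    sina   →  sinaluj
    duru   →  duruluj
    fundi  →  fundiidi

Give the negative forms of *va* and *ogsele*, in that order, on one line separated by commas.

The alternation tracks the last vowel of the stem — -idi when the last vowel of the stem is a front vowel (*bije*, *reni*, *ti*, *fundi*); -luj when the last vowel of the stem is a back vowel (*sina*, *duru*).
The last vowel of *va* is /a/, which is a back vowel, so the suffix is -luj, giving *valuj*.
The last vowel of *ogsele* is /e/, which is a front vowel, so the suffix is -idi, giving *ogseleidi*.

valuj, ogseleidi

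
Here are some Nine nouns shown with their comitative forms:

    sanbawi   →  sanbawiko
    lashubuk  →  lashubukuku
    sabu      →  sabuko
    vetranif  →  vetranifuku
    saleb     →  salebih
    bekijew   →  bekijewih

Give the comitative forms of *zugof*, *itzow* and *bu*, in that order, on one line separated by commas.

Looking at the final sound of each stem: -uku when the stem ends in a voiceless consonant (*lashubuk*, *vetranif*); -ih when the stem ends in a voiced consonant (*saleb*, *bekijew*); -ko when the stem ends in a vowel (*sanbawi*, *sabu*).
*zugof* — final sound /f/ (a voiceless consonant) → -uku → *zugofuku*.
Since the final sound of *itzow* is /w/ (a voiced consonant), it takes -ih, giving *itzowih*.
*bu*: final sound = /u/, a vowel → -ko → *buko*.

zugofuku, itzowih, buko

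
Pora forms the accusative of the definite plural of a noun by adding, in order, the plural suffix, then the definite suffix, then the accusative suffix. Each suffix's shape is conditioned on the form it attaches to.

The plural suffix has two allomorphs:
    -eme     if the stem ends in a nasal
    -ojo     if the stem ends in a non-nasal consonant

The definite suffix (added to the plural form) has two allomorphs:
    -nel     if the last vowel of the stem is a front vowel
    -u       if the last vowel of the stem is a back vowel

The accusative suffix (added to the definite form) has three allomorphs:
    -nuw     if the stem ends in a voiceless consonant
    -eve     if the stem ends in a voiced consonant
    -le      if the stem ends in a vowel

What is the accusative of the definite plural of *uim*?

Since the final consonant of *uim* is /m/ (a nasal), it takes -eme, giving *uimeme*.
The plural form *uimeme*: last vowel = /e/, a front vowel → -nel → *uimemenel*.
The definite form *uimemenel* — final sound /l/ (a voiced consonant) → -eve → *uimemeneleve*.

uimemeneleve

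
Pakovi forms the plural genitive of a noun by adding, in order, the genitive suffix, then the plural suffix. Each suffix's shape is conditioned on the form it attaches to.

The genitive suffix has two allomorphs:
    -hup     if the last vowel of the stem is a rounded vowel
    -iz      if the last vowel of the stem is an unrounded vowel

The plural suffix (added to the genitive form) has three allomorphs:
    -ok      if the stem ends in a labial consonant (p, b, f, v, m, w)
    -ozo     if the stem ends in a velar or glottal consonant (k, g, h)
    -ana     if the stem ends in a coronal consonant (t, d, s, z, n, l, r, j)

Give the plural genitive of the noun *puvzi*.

*puvzi*: last vowel = /i/, an unrounded vowel → -iz → *puvziiz*.
The genitive form *puvziiz* — final consonant /z/ (coronal) → -ana → *puvziizana*.

puvziizana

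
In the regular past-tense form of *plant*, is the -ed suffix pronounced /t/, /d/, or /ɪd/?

The stem *plant* ends in /t/ or /d/.
The -ed suffix is realized as /ɪd/ after /t, d/; as /t/ after other voiceless consonants; and as /d/ after other voiced sounds.
So -ed on *plant* is pronounced /ɪd/.

/ɪd/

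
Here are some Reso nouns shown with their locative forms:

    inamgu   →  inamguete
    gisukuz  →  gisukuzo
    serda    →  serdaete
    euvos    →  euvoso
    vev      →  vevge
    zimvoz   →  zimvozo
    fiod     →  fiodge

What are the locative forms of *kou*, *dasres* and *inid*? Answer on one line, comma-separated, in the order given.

kouete, dasreso, inidge

The alternation tracks the final sound of the stem — -o when the stem ends in a sibilant (*gisukuz*, *euvos*, *zimvoz*); -ge when the stem ends in a non-sibilant consonant (*vev*, *fiod*); -ete when the stem ends in a vowel (*inamgu*, *serda*).
*kou*: final sound = /u/, a vowel → -ete → *kouete*.
The final sound of *dasres* is /s/, which is a sibilant, so the suffix is -o, giving *dasreso*.
Since the final sound of *inid* is /d/ (a non-sibilant consonant), it takes -ge, giving *inidge*.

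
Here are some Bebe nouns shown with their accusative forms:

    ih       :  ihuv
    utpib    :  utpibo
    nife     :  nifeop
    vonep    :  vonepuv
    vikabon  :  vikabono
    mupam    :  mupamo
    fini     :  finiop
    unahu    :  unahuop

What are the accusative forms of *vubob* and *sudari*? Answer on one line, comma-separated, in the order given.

Looking at the final sound of each stem: -uv when the stem ends in a voiceless consonant (*ih*, *vonep*); -o when the stem ends in a voiced consonant (*utpib*, *vikabon*, *mupam*); -op when the stem ends in a vowel (*nife*, *fini*, *unahu*).
The final sound of *vubob* is /b/, which is a voiced consonant, so the suffix is -o, giving *vubobo*.
*sudari* — final sound /i/ (a vowel) → -op → *sudariop*.

vubobo, sudariop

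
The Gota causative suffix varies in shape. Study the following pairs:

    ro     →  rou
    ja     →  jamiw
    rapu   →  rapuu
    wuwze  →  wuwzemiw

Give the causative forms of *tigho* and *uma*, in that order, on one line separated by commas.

tighou, umamiw

Looking at the last vowel of each stem: -u when the last vowel of the stem is a rounded vowel (*ro*, *rapu*); -miw when the last vowel of the stem is an unrounded vowel (*ja*, *wuwze*).
*tigho*: last vowel = /o/, a rounded vowel → -u → *tighou*.
The last vowel of *uma* is /a/, which is an unrounded vowel, so the suffix is -miw, giving *umamiw*.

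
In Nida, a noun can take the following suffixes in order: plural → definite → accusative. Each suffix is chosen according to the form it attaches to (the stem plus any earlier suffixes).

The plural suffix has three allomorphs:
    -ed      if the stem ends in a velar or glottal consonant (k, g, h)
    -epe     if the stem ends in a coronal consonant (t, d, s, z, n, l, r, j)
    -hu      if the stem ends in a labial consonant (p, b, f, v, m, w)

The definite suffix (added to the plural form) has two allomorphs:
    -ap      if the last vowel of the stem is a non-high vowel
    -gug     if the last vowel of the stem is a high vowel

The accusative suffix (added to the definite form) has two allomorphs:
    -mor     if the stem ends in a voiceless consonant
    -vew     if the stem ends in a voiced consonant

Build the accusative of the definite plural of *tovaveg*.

*tovaveg* — final consonant /g/ (velar/glottal) → -ed → *tovaveged*.
The plural form *tovaveged*: last vowel = /e/, a non-high vowel → -ap → *tovavegedap*.
The definite form *tovavegedap*: final consonant = /p/, voiceless → -mor → *tovavegedapmor*.

tovavegedapmor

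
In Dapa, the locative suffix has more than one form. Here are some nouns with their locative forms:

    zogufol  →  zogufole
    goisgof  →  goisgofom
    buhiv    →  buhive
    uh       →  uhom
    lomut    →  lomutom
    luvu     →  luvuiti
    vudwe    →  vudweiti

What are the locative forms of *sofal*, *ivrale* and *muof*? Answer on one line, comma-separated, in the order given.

sofale, ivraleiti, muofom

The suffix is conditioned by the final sound: -om when the stem ends in a voiceless consonant (*goisgof*, *uh*, *lomut*); -e when the stem ends in a voiced consonant (*zogufol*, *buhiv*); -iti when the stem ends in a vowel (*luvu*, *vudwe*).
Since the final sound of *sofal* is /l/ (a voiced consonant), it takes -e, giving *sofale*.
*ivrale* — final sound /e/ (a vowel) → -iti → *ivraleiti*.
The final sound of *muof* is /f/, which is a voiceless consonant, so the suffix is -om, giving *muofom*.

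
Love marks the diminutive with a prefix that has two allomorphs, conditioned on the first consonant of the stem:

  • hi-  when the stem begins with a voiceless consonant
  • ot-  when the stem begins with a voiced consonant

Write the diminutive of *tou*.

hitou

*tou*: first consonant = /t/, voiceless → hi- → *hitou*.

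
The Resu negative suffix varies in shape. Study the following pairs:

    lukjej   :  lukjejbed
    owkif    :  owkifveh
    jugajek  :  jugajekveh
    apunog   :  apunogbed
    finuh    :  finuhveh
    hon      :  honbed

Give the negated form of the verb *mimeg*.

The pattern is voicing of the final consonant: -veh when the stem ends in a voiceless consonant (*owkif*, *jugajek*, *finuh*); -bed when the stem ends in a voiced consonant (*lukjej*, *apunog*, *hon*).
Since the final consonant of *mimeg* is /g/ (voiced), it takes -bed, giving *mimegbed*.

mimegbed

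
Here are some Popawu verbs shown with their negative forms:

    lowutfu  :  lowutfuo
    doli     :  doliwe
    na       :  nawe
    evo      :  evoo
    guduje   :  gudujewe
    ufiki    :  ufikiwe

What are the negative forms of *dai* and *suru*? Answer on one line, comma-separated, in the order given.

The pattern is rounding harmony: -o when the last vowel of the stem is a rounded vowel (*lowutfu*, *evo*); -we when the last vowel of the stem is an unrounded vowel (*doli*, *na*, *guduje*, *ufiki*).
*dai* — last vowel /i/ (an unrounded vowel) → -we → *daiwe*.
Since the last vowel of *suru* is /u/ (a rounded vowel), it takes -o, giving *suruo*.

daiwe, suruo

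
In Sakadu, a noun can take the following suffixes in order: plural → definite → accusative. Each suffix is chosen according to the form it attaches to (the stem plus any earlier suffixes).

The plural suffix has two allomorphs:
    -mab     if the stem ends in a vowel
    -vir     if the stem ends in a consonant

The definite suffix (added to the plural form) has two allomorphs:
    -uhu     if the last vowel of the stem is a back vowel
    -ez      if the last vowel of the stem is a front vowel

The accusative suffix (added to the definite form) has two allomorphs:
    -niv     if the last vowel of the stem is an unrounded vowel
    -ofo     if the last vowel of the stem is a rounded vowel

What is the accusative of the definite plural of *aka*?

akamabuhuofo

*aka*: final sound = /a/, a vowel → -mab → *akamab*.
Since the last vowel of the plural form *akamab* is /a/ (a back vowel), it takes -uhu, giving *akamabuhu*.
Since the last vowel of the definite form *akamabuhu* is /u/ (a rounded vowel), it takes -ofo, giving *akamabuhuofo*.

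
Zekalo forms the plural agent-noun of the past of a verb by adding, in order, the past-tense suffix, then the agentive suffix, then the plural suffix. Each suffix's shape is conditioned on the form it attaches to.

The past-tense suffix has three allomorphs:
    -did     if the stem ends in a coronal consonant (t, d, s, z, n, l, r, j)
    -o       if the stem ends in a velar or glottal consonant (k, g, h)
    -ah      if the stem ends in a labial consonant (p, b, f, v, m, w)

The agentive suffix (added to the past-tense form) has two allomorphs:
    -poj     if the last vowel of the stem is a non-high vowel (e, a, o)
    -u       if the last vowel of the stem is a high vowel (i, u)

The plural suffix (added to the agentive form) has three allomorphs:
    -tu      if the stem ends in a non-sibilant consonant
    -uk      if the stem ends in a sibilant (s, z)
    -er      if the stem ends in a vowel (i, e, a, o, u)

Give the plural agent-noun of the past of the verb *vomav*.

*vomav* — final consonant /v/ (labial) → -ah → *vomavah*.
The last vowel of the past-tense form *vomavah* is /a/, which is a non-high vowel, so the agentive suffix is -poj, giving *vomavahpoj*.
Since the final sound of the agentive form *vomavahpoj* is /j/ (a non-sibilant consonant), it takes -tu, giving *vomavahpojtu*.

vomavahpojtu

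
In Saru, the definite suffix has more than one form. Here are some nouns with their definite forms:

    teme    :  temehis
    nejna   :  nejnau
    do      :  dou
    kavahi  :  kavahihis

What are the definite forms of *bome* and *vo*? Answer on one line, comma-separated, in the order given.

bomehis, vou

Looking at the last vowel of each stem: -his when the last vowel of the stem is a front vowel (*teme*, *kavahi*); -u when the last vowel of the stem is a back vowel (*nejna*, *do*).
*bome*: last vowel = /e/, a front vowel → -his → *bomehis*.
*vo*: last vowel = /o/, a back vowel → -u → *vou*.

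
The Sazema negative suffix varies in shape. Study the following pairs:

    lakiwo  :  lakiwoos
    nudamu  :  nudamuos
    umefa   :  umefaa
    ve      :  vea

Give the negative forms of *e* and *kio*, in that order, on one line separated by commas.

ea, kioos

The pattern is rounding harmony: -os when the last vowel of the stem is a rounded vowel (*lakiwo*, *nudamu*); -a when the last vowel of the stem is an unrounded vowel (*umefa*, *ve*).
*e*: last vowel = /e/, an unrounded vowel → -a → *ea*.
*kio*: last vowel = /o/, a rounded vowel → -os → *kioos*.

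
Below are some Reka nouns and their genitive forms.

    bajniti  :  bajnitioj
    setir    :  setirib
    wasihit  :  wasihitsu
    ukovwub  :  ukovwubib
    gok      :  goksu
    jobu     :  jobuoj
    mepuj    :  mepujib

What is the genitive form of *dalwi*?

The alternation tracks the final sound of the stem — -su when the stem ends in a voiceless consonant (*wasihit*, *gok*); -ib when the stem ends in a voiced consonant (*setir*, *ukovwub*, *mepuj*); -oj when the stem ends in a vowel (*bajniti*, *jobu*).
*dalwi* — final sound /i/ (a vowel) → -oj → *dalwioj*.

dalwioj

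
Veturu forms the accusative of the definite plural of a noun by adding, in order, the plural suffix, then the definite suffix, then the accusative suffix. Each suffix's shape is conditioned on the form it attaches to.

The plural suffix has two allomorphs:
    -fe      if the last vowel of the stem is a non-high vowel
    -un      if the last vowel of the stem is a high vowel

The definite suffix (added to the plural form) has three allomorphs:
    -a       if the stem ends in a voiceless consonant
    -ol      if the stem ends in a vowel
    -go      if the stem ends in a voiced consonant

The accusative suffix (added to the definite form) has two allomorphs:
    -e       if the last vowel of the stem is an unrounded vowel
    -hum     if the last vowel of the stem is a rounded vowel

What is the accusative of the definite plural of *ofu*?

ofuungohum

*ofu* — last vowel /u/ (a high vowel) → -un → *ofuun*.
Since the final sound of the plural form *ofuun* is /n/ (a voiced consonant), it takes -go, giving *ofuungo*.
Since the last vowel of the definite form *ofuungo* is /o/ (a rounded vowel), it takes -hum, giving *ofuungohum*.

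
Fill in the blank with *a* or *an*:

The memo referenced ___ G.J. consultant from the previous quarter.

a

The indefinite article is chosen by the initial *sound* of the following word, not its spelling.
The initialism *G.J.* is read letter by letter; the first letter, G, is pronounced /dʒiː/, which begins with a consonant sound.
So the article is *a*: The memo referenced a G.J. consultant from the previous quarter.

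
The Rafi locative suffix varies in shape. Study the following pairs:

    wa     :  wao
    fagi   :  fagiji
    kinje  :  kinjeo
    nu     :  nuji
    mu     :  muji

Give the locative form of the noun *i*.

iji

Looking at the last vowel of each stem: -ji when the last vowel of the stem is a high vowel (*fagi*, *nu*, *mu*); -o when the last vowel of the stem is a non-high vowel (*wa*, *kinje*).
The last vowel of *i* is /i/, which is a high vowel, so the suffix is -ji, giving *iji*.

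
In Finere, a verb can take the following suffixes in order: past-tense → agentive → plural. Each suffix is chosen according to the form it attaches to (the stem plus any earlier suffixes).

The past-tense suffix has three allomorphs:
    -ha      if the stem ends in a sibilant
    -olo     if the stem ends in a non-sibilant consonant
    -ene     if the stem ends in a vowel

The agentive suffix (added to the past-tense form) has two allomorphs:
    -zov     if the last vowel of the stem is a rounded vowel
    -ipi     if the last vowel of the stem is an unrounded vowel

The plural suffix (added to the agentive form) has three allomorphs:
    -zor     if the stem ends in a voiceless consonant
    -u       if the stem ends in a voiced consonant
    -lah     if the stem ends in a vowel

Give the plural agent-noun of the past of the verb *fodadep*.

*fodadep*: final sound = /p/, a non-sibilant consonant → -olo → *fodadepolo*.
The past-tense form *fodadepolo* — last vowel /o/ (a rounded vowel) → -zov → *fodadepolozov*.
The final sound of the agentive form *fodadepolozov* is /v/, which is a voiced consonant, so the plural suffix is -u, giving *fodadepolozovu*.

fodadepolozovu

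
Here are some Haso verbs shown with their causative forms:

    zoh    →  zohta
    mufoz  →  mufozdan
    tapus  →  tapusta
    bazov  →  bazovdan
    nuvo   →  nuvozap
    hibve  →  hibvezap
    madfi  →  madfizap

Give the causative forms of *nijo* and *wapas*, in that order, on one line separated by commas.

The pattern is voicing of the final sound: -ta when the stem ends in a voiceless consonant (*zoh*, *tapus*); -dan when the stem ends in a voiced consonant (*mufoz*, *bazov*); -zap when the stem ends in a vowel (*nuvo*, *hibve*, *madfi*).
The final sound of *nijo* is /o/, which is a vowel, so the suffix is -zap, giving *nijozap*.
*wapas* — final sound /s/ (a voiceless consonant) → -ta → *wapasta*.

nijozap, wapasta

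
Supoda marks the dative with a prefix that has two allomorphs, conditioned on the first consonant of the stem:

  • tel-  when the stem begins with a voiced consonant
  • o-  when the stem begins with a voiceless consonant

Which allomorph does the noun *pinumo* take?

The first consonant of *pinumo* is /p/, which is voiceless, so the prefix is o-.

o-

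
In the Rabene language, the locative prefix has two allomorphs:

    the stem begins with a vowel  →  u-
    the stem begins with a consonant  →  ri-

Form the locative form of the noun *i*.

ui

*i*: first sound = /i/, a vowel → u- → *ui*.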